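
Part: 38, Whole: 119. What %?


Percentage = (part / whole) × 100
= (38 / 119) × 100
≈ 31.93%

31.93%


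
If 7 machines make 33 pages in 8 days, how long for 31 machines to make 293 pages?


Days ∝ work / workers, so d₂ = d₁ × (m₁/m₂) × (w₂/w₁)
Workers factor (inverse): 7/31 ≈ 0.2258
Work factor (direct): 293/33 ≈ 8.8788
d₂ = 8 × 7/31 × 293/33 = (8 × 7 × 293) / (31 × 33) = 16408/1023
≈ 16.04 days

16.04 days


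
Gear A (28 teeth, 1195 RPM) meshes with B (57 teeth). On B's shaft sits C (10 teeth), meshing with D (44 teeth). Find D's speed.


Stage 1: RPM_B = RPM_A × t_A/t_B = 1195 × 28/57 = 33460/57 ≈ 587.02
B and C share a shaft → RPM_C = RPM_B
Stage 2: RPM_D = RPM_C × t_C/t_D = RPM_A × (t_A×t_C)/(t_B×t_D)
Overall ratio = (28×10)/(57×44) = 280/2508
RPM_D = 1195 × 280/2508 = 334600/2508
≈ 133.41 RPM

133.41 RPM


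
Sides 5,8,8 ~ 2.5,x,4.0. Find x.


Scale factor = 2.5/5 = 0.5
Missing side = 8 × 0.5
= 4.0

4.0


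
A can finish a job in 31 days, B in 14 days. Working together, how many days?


Rate of A = 1/31 per day
Rate of B = 1/14 per day
Combined rate = 1/31 + 1/14 = 45/434 ≈ 0.1037 per day
Days = 1 / combined rate = 434/45
≈ 9.64 days

9.64 days


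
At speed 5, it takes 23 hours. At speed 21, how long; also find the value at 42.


Inverse proportion: x × y = constant
k = 5 × 23 = 115
At x=21: k/21 = 5.48
At x=42: k/42 = 2.74
= 5.48 and 2.74

5.48 and 2.74


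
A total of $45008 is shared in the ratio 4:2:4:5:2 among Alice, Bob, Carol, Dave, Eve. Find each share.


Total parts = 4 + 2 + 4 + 5 + 2 = 17
Alice: 45008 × 4/17 = 10590.12
Bob: 45008 × 2/17 = 5295.06
Carol: 45008 × 4/17 = 10590.12
Dave: 45008 × 5/17 = 13237.65
Eve: 45008 × 2/17 = 5295.06
= Alice: $10590.12, Bob: $5295.06, Carol: $10590.12, Dave: $13237.65, Eve: $5295.06

Alice: $10590.12, Bob: $5295.06, Carol: $10590.12, Dave: $13237.65, Eve: $5295.06


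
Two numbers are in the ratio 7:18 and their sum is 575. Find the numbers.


Let A = 7k, B = 18k.
7k + 18k = 575
25k = 575 → k = 575/25 = 23
A = 7×23 = 161, B = 18×23 = 414
= A = 161, B = 414

A = 161, B = 414


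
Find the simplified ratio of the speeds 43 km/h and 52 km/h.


Ratio = 43:52
GCD = 1
Simplified = 43:52
Time ratio (same distance) = 52:43
Speed ratio = 43:52

43:52


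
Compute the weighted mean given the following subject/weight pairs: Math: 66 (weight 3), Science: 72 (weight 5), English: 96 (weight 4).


Numerator = 66×3 + 72×5 + 96×4
= 198 + 360 + 384
= 942
Total weight = 12
Weighted avg = 942/12
= 78.50

78.50


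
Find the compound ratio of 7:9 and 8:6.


Compound ratio = (7×8) : (9×6)
= 56:54
GCD = 2
= 28:27

28:27


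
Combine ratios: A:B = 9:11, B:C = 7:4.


Match B: multiply A:B by 7 → 63:77
Multiply B:C by 11 → 77:44
Combined: 63:77:44
GCD = 1
= 63:77:44

63:77:44


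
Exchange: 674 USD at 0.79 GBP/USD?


Amount × rate = 674 × 0.79
= 532.46 GBP

532.46 GBP


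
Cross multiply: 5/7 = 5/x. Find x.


Cross multiply: 5 × x = 7 × 5
5x = 35
x = 35 / 5
= 7.00

7.00


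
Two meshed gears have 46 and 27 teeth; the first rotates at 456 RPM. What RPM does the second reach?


Gear ratio = 46:27 = 46:27
RPM_B = RPM_A × (teeth_A / teeth_B)
= 456 × (46/27)
= 776.9 RPM

776.9 RPM


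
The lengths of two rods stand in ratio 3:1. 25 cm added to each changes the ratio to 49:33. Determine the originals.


Let A = 3k, B = 1k.
(3k + 25) / (1k + 25) = 49/33
Cross-multiply: 33(3k + 25) = 49(1k + 25)
99k + 825 = 49k + 1225
99k - 49k = 1225 - 825
50k = 400
k = 400/50 = 8
A = 3×8 = 24, B = 1×8 = 8
= A = 24, B = 8

A = 24, B = 8


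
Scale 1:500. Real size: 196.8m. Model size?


Model size = real / scale
= 196.8 / 500
= 0.3936 m

0.3936 m


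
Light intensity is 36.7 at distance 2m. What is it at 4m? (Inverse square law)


I₁d₁² = I₂d₂²
I₂ = I₁ × (d₁/d₂)²
= 36.7 × (2/4)²
= 36.7 × 4/16
= 146.8/16
= 9.1750

9.1750


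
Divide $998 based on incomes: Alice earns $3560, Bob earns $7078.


Total income = 3560 + 7078 = $10638
Alice: $998 × 3560/10638 = $333.98
Bob: $998 × 7078/10638 = $664.02
= Alice: $333.98, Bob: $664.02

Alice: $333.98, Bob: $664.02


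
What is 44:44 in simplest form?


GCD(44, 44) = 44
44/44 : 44/44
= 1:1

1:1


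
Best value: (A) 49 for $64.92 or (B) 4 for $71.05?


Deal A: $64.92/49 = $1.3249/unit
Deal B: $71.05/4 = $17.7625/unit
A is cheaper per unit
= Deal A

Deal A


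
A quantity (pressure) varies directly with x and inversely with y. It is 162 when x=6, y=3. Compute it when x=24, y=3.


z = k·x/y
Solve for k using the known point: k = z·y/x = 162×3/6 = 486/6 = 81.0000
Now evaluate at x=24, y=3:
z = k × 24 / 3 = (486 × 24) / (6 × 3) = 11664/18
= 648.0000

648.0000


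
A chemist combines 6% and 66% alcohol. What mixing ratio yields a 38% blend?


Let x parts of 6% mix with y parts of 66%.
6x + 66y = 38(x + y)
6x + 66y = 38x + 38y
x(6 - 38) = y(38 - 66)
x/y = (66 - 38)/(38 - 6) = 28/32
Simplify: 7:8
= 7:8

7:8


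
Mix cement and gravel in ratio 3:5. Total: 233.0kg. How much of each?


Total parts = 3 + 5 = 8
cement: 233.0 × 3/8 = 87.4kg
gravel: 233.0 × 5/8 = 145.6kg
= 87.4kg and 145.6kg

87.4kg and 145.6kg


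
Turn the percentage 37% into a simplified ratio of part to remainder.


37% means 37 parts out of 100; remainder = 63
Part : remainder = 37:63
GCD = 1
= 37:63

37:63


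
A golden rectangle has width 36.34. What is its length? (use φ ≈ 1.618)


φ = (1 + √5) / 2 ≈ 1.618
Length = width × φ = 36.34 × 1.618 = 58.79812
≈ 58.80

58.80


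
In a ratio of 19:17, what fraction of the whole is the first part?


Total parts = 19 + 17 = 36
First part: 19/36 = 19/36
= 19/36

19/36


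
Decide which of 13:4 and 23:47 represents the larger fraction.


13/4 = 3.2500
23/47 = 0.4894
3.2500 > 0.4894, so 13:4 is greater
= 13:4

13:4


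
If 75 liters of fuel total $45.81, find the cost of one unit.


Unit rate = total / quantity
= 45.81 / 75
= $0.61 per unit

$0.61 per unit


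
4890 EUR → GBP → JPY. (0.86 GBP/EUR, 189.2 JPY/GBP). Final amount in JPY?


Step 1: 4890 EUR × 0.86 = 4205.40 GBP
Step 2: 4205.40 GBP × 189.2 = 795661.68 JPY
Implied rate EUR→JPY = 0.86 × 189.2 = 162.7120
= 795661.68 JPY

795661.68 JPY


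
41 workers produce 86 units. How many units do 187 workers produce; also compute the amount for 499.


Direct proportion: y/x = constant
k = 86/41 ≈ 2.0976
y at x=187: k × 187 = 86 × 187 / 41 = 16082/41 ≈ 392.24
y at x=499: k × 499 = 86 × 499 / 41 = 42914/41 ≈ 1046.68
= 392.24 and 1046.68

392.24 and 1046.68


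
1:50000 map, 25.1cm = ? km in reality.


Real distance = map distance × scale
= 25.1cm × 50000
= 1255000 cm = 12550.0 m
= 12.550 km

12.550 km


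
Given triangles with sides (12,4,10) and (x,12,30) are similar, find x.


Scale factor = 12/4 = 3
Missing side = 12 × 3
= 36.0

36.0


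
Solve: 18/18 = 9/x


Cross multiply: 18 × x = 18 × 9
18x = 162
x = 162 / 18
= 9.00

9.00


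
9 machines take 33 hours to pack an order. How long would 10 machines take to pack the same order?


Inverse proportion: x × y = constant
k = 9 × 33 = 297
y₂ = k / 10 = 297 / 10
= 29.70

29.70


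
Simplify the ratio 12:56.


GCD(12, 56) = 4
12/4 : 56/4
= 3:14

3:14


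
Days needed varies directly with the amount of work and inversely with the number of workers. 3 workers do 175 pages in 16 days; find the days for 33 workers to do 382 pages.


Days ∝ work / workers, so d₂ = d₁ × (m₁/m₂) × (w₂/w₁)
Workers factor (inverse): 3/33 ≈ 0.0909
Work factor (direct): 382/175 ≈ 2.1829
d₂ = 16 × 3/33 × 382/175 = (16 × 3 × 382) / (33 × 175) = 18336/5775
≈ 3.18 days

3.18 days


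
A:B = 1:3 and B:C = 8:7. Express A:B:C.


Match B: multiply A:B by 8 → 8:24
Multiply B:C by 3 → 24:21
Combined: 8:24:21
GCD = 1
= 8:24:21

8:24:21


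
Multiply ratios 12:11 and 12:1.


Compound ratio = (12×12) : (11×1)
= 144:11
GCD = 1
= 144:11

144:11


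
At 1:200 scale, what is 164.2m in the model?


Model size = real / scale
= 164.2 / 200
= 0.8210 m

0.8210 m


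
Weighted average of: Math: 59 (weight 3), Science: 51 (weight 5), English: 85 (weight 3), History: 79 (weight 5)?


Numerator = 59×3 + 51×5 + 85×3 + 79×5
= 177 + 255 + 255 + 395
= 1082
Total weight = 16
Weighted avg = 1082/16
= 67.63

67.63


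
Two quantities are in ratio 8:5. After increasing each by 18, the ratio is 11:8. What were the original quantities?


Let A = 8k, B = 5k.
(8k + 18) / (5k + 18) = 11/8
Cross-multiply: 8(8k + 18) = 11(5k + 18)
64k + 144 = 55k + 198
64k - 55k = 198 - 144
9k = 54
k = 54/9 = 6
A = 8×6 = 48, B = 5×6 = 30
= A = 48, B = 30

A = 48, B = 30


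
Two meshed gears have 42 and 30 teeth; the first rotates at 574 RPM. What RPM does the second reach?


Gear ratio = 42:30 = 7:5
RPM_B = RPM_A × (teeth_A / teeth_B)
= 574 × (42/30)
= 803.6 RPM

803.6 RPM


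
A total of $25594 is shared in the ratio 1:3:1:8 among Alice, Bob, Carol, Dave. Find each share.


Total parts = 1 + 3 + 1 + 8 = 13
Alice: 25594 × 1/13 = 1968.77
Bob: 25594 × 3/13 = 5906.31
Carol: 25594 × 1/13 = 1968.77
Dave: 25594 × 8/13 = 15750.15
= Alice: $1968.77, Bob: $5906.31, Carol: $1968.77, Dave: $15750.15

Alice: $1968.77, Bob: $5906.31, Carol: $1968.77, Dave: $15750.15


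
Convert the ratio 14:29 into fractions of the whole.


Total parts = 14 + 29 = 43
First part: 14/43 = 14/43
Second part: 29/43 = 29/43
= 14/43 and 29/43

14/43 and 29/43


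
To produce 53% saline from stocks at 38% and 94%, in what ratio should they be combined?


Let x parts of 38% mix with y parts of 94%.
38x + 94y = 53(x + y)
38x + 94y = 53x + 53y
x(38 - 53) = y(53 - 94)
x/y = (94 - 53)/(53 - 38) = 41/15
Simplify: 41:15
= 41:15

41:15


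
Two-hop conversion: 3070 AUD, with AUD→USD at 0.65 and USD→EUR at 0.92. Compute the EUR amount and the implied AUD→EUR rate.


Step 1: 3070 AUD × 0.65 = 1995.50 USD
Step 2: 1995.50 USD × 0.92 = 1835.86 EUR
Implied rate AUD→EUR = 0.65 × 0.92 = 0.5980
= 1835.86 EUR; implied rate 0.5980 EUR/AUD

1835.86 EUR; implied rate 0.5980 EUR/AUD


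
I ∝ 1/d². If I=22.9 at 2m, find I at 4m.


I₁d₁² = I₂d₂²
I₂ = I₁ × (d₁/d₂)²
= 22.9 × (2/4)²
= 22.9 × 4/16
= 91.6/16
= 5.7250

5.7250


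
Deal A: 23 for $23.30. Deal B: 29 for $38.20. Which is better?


Deal A: $23.30/23 = $1.0130/unit
Deal B: $38.20/29 = $1.3172/unit
A is cheaper per unit
= Deal A

Deal A


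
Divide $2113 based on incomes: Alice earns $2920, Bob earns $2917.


Total income = 2920 + 2917 = $5837
Alice: $2113 × 2920/5837 = $1057.04
Bob: $2113 × 2917/5837 = $1055.96
= Alice: $1057.04, Bob: $1055.96

Alice: $1057.04, Bob: $1055.96


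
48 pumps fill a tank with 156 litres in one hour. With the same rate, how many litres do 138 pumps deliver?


Direct proportion: y/x = constant
k = 156/48 = 3.2500
y₂ = k × 138 = 156 × 138 / 48 = 21528/48
= 448.50

448.50


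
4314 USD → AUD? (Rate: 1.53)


Amount × rate = 4314 × 1.53
= 6600.42 AUD

6600.42 AUD


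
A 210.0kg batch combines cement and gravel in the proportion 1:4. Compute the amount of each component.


Total parts = 1 + 4 = 5
cement: 210.0 × 1/5 = 42.0kg
gravel: 210.0 × 4/5 = 168.0kg
= 42.0kg and 168.0kg

42.0kg and 168.0kg


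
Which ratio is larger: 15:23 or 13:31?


15/23 = 0.6522
13/31 = 0.4194
0.6522 > 0.4194, so 15:23 is greater
= 15:23

15:23


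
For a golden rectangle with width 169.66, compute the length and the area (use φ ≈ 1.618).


φ = (1 + √5) / 2 ≈ 1.618
Length = width × φ = 169.66 × 1.618 = 274.50988
≈ 274.51
Area = width × length = 169.66 × 274.50988 = 46573.3462408 ≈ 46573.35
= Length: 274.51, Area: 46573.35

Length: 274.51, Area: 46573.35


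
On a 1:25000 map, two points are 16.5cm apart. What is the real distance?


Real distance = map distance × scale
= 16.5cm × 25000
= 412500 cm = 4125.0 m
= 4.125 km

4.125 km


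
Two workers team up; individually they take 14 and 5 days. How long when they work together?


Rate of A = 1/14 per day
Rate of B = 1/5 per day
Combined rate = 1/14 + 1/5 = 19/70 ≈ 0.2714 per day
Days = 1 / combined rate = 70/19
≈ 3.68 days

3.68 days


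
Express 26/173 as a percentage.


Percentage = (part / whole) × 100
= (26 / 173) × 100
≈ 15.03%

15.03%


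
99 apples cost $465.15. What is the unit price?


Unit rate = total / quantity
= 465.15 / 99
= $4.70 per unit

$4.70 per unit


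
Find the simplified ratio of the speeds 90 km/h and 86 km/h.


Ratio = 90:86
GCD = 2
Simplified = 45:43
Time ratio (same distance) = 43:45
Speed ratio = 45:43

45:43


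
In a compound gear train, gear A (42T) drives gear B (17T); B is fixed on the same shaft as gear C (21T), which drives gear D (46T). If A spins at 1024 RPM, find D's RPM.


Stage 1: RPM_B = RPM_A × t_A/t_B = 1024 × 42/17 = 43008/17 ≈ 2529.88
B and C share a shaft → RPM_C = RPM_B
Stage 2: RPM_D = RPM_C × t_C/t_D = RPM_A × (t_A×t_C)/(t_B×t_D)
Overall ratio = (42×21)/(17×46) = 882/782
RPM_D = 1024 × 882/782 = 903168/782
≈ 1154.95 RPM

1154.95 RPM


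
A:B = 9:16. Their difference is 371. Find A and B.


Let A = 9k, B = 16k.
16k - 9k = 371
7k = 371 → k = 371/7 = 53
A = 9×53 = 477, B = 16×53 = 848
= A = 477, B = 848

A = 477, B = 848


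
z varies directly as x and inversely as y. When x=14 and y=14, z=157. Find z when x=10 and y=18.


z = k·x/y
Solve for k using the known point: k = z·y/x = 157×14/14 = 2198/14 = 157.0000
Now evaluate at x=10, y=18:
z = k × 10 / 18 = (2198 × 10) / (14 × 18) = 21980/252
≈ 87.2222

87.2222


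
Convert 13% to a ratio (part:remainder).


13% means 13 parts out of 100; remainder = 87
Part : remainder = 13:87
GCD = 1
= 13:87

13:87


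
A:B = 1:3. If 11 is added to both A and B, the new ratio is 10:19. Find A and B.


Let A = 1k, B = 3k.
(1k + 11) / (3k + 11) = 10/19
Cross-multiply: 19(1k + 11) = 10(3k + 11)
19k + 209 = 30k + 110
19k - 30k = 110 - 209
-11k = -99
k = -99/-11 = 9
A = 1×9 = 9, B = 3×9 = 27
= A = 9, B = 27

A = 9, B = 27


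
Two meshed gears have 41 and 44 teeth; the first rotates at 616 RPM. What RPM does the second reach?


Gear ratio = 41:44 = 41:44
RPM_B = RPM_A × (teeth_A / teeth_B)
= 616 × (41/44)
= 574.0 RPM

574.0 RPM


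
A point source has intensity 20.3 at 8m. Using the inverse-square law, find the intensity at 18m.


I₁d₁² = I₂d₂²
I₂ = I₁ × (d₁/d₂)²
= 20.3 × (8/18)²
= 20.3 × 64/324
= 1299.2/324
≈ 4.0099

4.0099


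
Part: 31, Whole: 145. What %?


Percentage = (part / whole) × 100
= (31 / 145) × 100
≈ 21.38%

21.38%


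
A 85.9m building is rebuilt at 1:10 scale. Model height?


Model size = real / scale
= 85.9 / 10
= 8.5900 m

8.5900 m


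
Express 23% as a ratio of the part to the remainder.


23% means 23 parts out of 100; remainder = 77
Part : remainder = 23:77
GCD = 1
= 23:77

23:77


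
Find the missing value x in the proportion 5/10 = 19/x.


Cross multiply: 5 × x = 10 × 19
5x = 190
x = 190 / 5
= 38.00

38.00


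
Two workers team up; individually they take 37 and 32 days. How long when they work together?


Rate of A = 1/37 per day
Rate of B = 1/32 per day
Combined rate = 1/37 + 1/32 = 69/1184 ≈ 0.0583 per day
Days = 1 / combined rate = 1184/69
≈ 17.16 days

17.16 days


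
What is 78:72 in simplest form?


GCD(78, 72) = 6
78/6 : 72/6
= 13:12

13:12


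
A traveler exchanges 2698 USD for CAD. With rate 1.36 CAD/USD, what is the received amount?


Amount × rate = 2698 × 1.36
= 3669.28 CAD

3669.28 CAD


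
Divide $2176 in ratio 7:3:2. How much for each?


Total parts = 7 + 3 + 2 = 12
Part 1: 2176 × 7/12 = 1269.33
Part 2: 2176 × 3/12 = 544.00
Part 3: 2176 × 2/12 = 362.67
= Part 1: $1269.33, Part 2: $544.00, Part 3: $362.67

Part 1: $1269.33, Part 2: $544.00, Part 3: $362.67


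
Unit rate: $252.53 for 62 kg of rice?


Unit rate = total / quantity
= 252.53 / 62
= $4.07 per unit

$4.07 per unit


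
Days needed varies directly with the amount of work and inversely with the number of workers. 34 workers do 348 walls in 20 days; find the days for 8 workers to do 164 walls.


Days ∝ work / workers, so d₂ = d₁ × (m₁/m₂) × (w₂/w₁)
Workers factor (inverse): 34/8 = 4.2500
Work factor (direct): 164/348 ≈ 0.4713
d₂ = 20 × 34/8 × 164/348 = (20 × 34 × 164) / (8 × 348) = 111520/2784
≈ 40.06 days

40.06 days


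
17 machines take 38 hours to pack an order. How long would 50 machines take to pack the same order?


Inverse proportion: x × y = constant
k = 17 × 38 = 646
y₂ = k / 50 = 646 / 50
= 12.92

12.92


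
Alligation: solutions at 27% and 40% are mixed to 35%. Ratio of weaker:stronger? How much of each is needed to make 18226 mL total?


Let x parts of 27% mix with y parts of 40%.
27x + 40y = 35(x + y)
27x + 40y = 35x + 35y
x(27 - 35) = y(35 - 40)
x/y = (40 - 35)/(35 - 27) = 5/8
Simplify: 5:8
Total parts = 13; one part = 18226/13 = 1402.00 mL
27% solution: 5×1402.00 = 7010.00 mL
40% solution: 8×1402.00 = 11216.00 mL
= ratio 5:8; 7010.00 mL and 11216.00 mL

ratio 5:8; 7010.00 mL and 11216.00 mL


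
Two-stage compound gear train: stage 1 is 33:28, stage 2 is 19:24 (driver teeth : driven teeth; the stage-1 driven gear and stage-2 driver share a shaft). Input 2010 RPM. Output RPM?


Stage 1: RPM_B = RPM_A × t_A/t_B = 2010 × 33/28 = 66330/28 ≈ 2368.93
B and C share a shaft → RPM_C = RPM_B
Stage 2: RPM_D = RPM_C × t_C/t_D = RPM_A × (t_A×t_C)/(t_B×t_D)
Overall ratio = (33×19)/(28×24) = 627/672
RPM_D = 2010 × 627/672 = 1260270/672
≈ 1875.40 RPM

1875.40 RPM


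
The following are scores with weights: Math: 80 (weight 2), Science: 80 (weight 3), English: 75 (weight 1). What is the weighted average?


Numerator = 80×2 + 80×3 + 75×1
= 160 + 240 + 75
= 475
Total weight = 6
Weighted avg = 475/6
= 79.17

79.17


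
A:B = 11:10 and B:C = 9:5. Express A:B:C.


Match B: multiply A:B by 9 → 99:90
Multiply B:C by 10 → 90:50
Combined: 99:90:50
GCD = 1
= 99:90:50

99:90:50


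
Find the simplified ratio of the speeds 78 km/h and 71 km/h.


Ratio = 78:71
GCD = 1
Simplified = 78:71
Time ratio (same distance) = 71:78
Speed ratio = 78:71

78:71


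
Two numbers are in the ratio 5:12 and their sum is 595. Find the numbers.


Let A = 5k, B = 12k.
5k + 12k = 595
17k = 595 → k = 595/17 = 35
A = 5×35 = 175, B = 12×35 = 420
= A = 175, B = 420

A = 175, B = 420


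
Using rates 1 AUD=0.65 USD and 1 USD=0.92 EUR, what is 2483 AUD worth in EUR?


Step 1: 2483 AUD × 0.65 = 1613.95 USD
Step 2: 1613.95 USD × 0.92 = 1484.83 EUR
Implied rate AUD→EUR = 0.65 × 0.92 = 0.5980
= 1484.83 EUR

1484.83 EUR


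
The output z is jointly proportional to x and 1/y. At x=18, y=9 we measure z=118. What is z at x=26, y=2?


z = k·x/y
Solve for k using the known point: k = z·y/x = 118×9/18 = 1062/18 = 59.0000
Now evaluate at x=26, y=2:
z = k × 26 / 2 = (1062 × 26) / (18 × 2) = 27612/36
= 767.0000

767.0000


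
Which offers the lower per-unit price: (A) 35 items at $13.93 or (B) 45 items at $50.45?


Deal A: $13.93/35 = $0.3980/unit
Deal B: $50.45/45 = $1.1211/unit
A is cheaper per unit
= Deal A

Deal A


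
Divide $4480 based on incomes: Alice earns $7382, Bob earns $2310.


Total income = 7382 + 2310 = $9692
Alice: $4480 × 7382/9692 = $3412.23
Bob: $4480 × 2310/9692 = $1067.77
= Alice: $3412.23, Bob: $1067.77

Alice: $3412.23, Bob: $1067.77


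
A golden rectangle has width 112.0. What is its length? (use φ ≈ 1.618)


φ = (1 + √5) / 2 ≈ 1.618
Length = width × φ = 112.0 × 1.618 = 181.216
≈ 181.22

181.22


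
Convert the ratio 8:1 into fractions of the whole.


Total parts = 8 + 1 = 9
First part: 8/9 = 8/9
Second part: 1/9 = 1/9
= 8/9 and 1/9

8/9 and 1/9


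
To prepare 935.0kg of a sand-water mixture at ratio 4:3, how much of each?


Total parts = 4 + 3 = 7
sand: 935.0 × 4/7 = 534.3kg
water: 935.0 × 3/7 = 400.7kg
= 534.3kg and 400.7kg

534.3kg and 400.7kg


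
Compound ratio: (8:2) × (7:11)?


Compound ratio = (8×7) : (2×11)
= 56:22
GCD = 2
= 28:11

28:11


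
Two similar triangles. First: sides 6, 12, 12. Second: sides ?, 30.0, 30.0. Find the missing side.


Scale factor = 30.0/12 = 2.5
Missing side = 6 × 2.5
= 15.0

15.0


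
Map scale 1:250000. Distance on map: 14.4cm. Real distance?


Real distance = map distance × scale
= 14.4cm × 250000
= 3600000 cm = 36000.0 m
= 36.000 km

36.000 km


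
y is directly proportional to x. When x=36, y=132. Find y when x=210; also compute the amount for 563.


Direct proportion: y/x = constant
k = 132/36 ≈ 3.6667
y at x=210: k × 210 = 132 × 210 / 36 = 27720/36 = 770.00
y at x=563: k × 563 = 132 × 563 / 36 = 74316/36 ≈ 2064.33
= 770.00 and 2064.33

770.00 and 2064.33


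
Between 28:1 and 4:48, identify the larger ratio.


28/1 = 28.0000
4/48 = 0.0833
28.0000 > 0.0833, so 28:1 is greater
= 28:1

28:1


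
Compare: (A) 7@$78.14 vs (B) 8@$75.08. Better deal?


Deal A: $78.14/7 = $11.1629/unit
Deal B: $75.08/8 = $9.3850/unit
B is cheaper per unit
= Deal B

Deal B


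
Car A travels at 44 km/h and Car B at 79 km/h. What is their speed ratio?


Ratio = 44:79
GCD = 1
Simplified = 44:79
Time ratio (same distance) = 79:44
Speed ratio = 44:79

44:79


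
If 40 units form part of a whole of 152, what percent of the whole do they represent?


Percentage = (part / whole) × 100
= (40 / 152) × 100
≈ 26.32%

26.32%


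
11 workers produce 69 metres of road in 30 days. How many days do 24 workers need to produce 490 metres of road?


Days ∝ work / workers, so d₂ = d₁ × (m₁/m₂) × (w₂/w₁)
Workers factor (inverse): 11/24 ≈ 0.4583
Work factor (direct): 490/69 ≈ 7.1014
d₂ = 30 × 11/24 × 490/69 = (30 × 11 × 490) / (24 × 69) = 161700/1656
≈ 97.64 days

97.64 days


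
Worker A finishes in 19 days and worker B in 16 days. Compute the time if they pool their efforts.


Rate of A = 1/19 per day
Rate of B = 1/16 per day
Combined rate = 1/19 + 1/16 = 35/304 ≈ 0.1151 per day
Days = 1 / combined rate = 304/35
≈ 8.69 days

8.69 days


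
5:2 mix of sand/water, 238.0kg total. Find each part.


Total parts = 5 + 2 = 7
sand: 238.0 × 5/7 = 170.0kg
water: 238.0 × 2/7 = 68.0kg
= 170.0kg and 68.0kg

170.0kg and 68.0kg


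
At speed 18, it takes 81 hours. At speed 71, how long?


Inverse proportion: x × y = constant
k = 18 × 81 = 1458
y₂ = k / 71 = 1458 / 71
= 20.54

20.54


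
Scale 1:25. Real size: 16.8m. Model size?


Model size = real / scale
= 16.8 / 25
= 0.6720 m

0.6720 m


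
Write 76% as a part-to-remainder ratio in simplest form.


76% means 76 parts out of 100; remainder = 24
Part : remainder = 76:24
GCD = 4
= 19:6

19:6


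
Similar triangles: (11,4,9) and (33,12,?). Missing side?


Scale factor = 33/11 = 3
Missing side = 9 × 3
= 27.0

27.0


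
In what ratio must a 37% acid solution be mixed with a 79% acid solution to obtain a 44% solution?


Let x parts of 37% mix with y parts of 79%.
37x + 79y = 44(x + y)
37x + 79y = 44x + 44y
x(37 - 44) = y(44 - 79)
x/y = (79 - 44)/(44 - 37) = 35/7
Simplify: 5:1
= 5:1

5:1


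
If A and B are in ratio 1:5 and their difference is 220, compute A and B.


Let A = 1k, B = 5k.
5k - 1k = 220
4k = 220 → k = 220/4 = 55
A = 1×55 = 55, B = 5×55 = 275
= A = 55, B = 275

A = 55, B = 275


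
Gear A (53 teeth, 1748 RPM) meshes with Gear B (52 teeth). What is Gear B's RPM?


Gear ratio = 53:52 = 53:52
RPM_B = RPM_A × (teeth_A / teeth_B)
= 1748 × (53/52)
= 1781.6 RPM

1781.6 RPM


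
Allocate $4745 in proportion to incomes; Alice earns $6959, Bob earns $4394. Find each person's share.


Total income = 6959 + 4394 = $11353
Alice: $4745 × 6959/11353 = $2908.52
Bob: $4745 × 4394/11353 = $1836.48
= Alice: $2908.52, Bob: $1836.48

Alice: $2908.52, Bob: $1836.48


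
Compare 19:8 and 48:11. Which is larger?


19/8 = 2.3750
48/11 = 4.3636
2.3750 < 4.3636, so 19:8 is less
= 48:11

48:11


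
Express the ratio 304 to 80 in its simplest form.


GCD(304, 80) = 16
304/16 : 80/16
= 19:5

19:5


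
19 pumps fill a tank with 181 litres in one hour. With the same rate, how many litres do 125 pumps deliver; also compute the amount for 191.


Direct proportion: y/x = constant
k = 181/19 ≈ 9.5263
y at x=125: k × 125 = 181 × 125 / 19 = 22625/19 ≈ 1190.79
y at x=191: k × 191 = 181 × 191 / 19 = 34571/19 ≈ 1819.53
= 1190.79 and 1819.53

1190.79 and 1819.53


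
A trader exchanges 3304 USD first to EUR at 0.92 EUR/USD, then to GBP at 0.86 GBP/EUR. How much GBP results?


Step 1: 3304 USD × 0.92 = 3039.68 EUR
Step 2: 3039.68 EUR × 0.86 = 2614.12 GBP
Implied rate USD→GBP = 0.92 × 0.86 = 0.7912
= 2614.12 GBP

2614.12 GBP


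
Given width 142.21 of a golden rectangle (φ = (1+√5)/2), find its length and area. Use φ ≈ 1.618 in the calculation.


φ = (1 + √5) / 2 ≈ 1.618
Length = width × φ = 142.21 × 1.618 = 230.09578
≈ 230.10
Area = width × length = 142.21 × 230.09578 = 32721.9208738 ≈ 32721.92
= Length: 230.10, Area: 32721.92

Length: 230.10, Area: 32721.92


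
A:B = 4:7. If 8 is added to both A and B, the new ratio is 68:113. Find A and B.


Let A = 4k, B = 7k.
(4k + 8) / (7k + 8) = 68/113
Cross-multiply: 113(4k + 8) = 68(7k + 8)
452k + 904 = 476k + 544
452k - 476k = 544 - 904
-24k = -360
k = -360/-24 = 15
A = 4×15 = 60, B = 7×15 = 105
= A = 60, B = 105

A = 60, B = 105


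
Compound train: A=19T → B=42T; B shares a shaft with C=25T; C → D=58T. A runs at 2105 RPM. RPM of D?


Stage 1: RPM_B = RPM_A × t_A/t_B = 2105 × 19/42 = 39995/42 ≈ 952.26
B and C share a shaft → RPM_C = RPM_B
Stage 2: RPM_D = RPM_C × t_C/t_D = RPM_A × (t_A×t_C)/(t_B×t_D)
Overall ratio = (19×25)/(42×58) = 475/2436
RPM_D = 2105 × 475/2436 = 999875/2436
≈ 410.46 RPM

410.46 RPM


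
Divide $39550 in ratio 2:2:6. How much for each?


Total parts = 2 + 2 + 6 = 10
Part 1: 39550 × 2/10 = 7910.00
Part 2: 39550 × 2/10 = 7910.00
Part 3: 39550 × 6/10 = 23730.00
= Part 1: $7910.00, Part 2: $7910.00, Part 3: $23730.00

Part 1: $7910.00, Part 2: $7910.00, Part 3: $23730.00


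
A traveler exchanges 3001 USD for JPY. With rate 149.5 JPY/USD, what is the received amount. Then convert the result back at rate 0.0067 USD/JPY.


Amount × rate = 3001 × 149.5 = 448649.50 JPY
Round-trip: 448649.50 × 0.0067 = 3005.95 USD
= 448649.50 JPY, then 3005.95 USD

448649.50 JPY, then 3005.95 USD


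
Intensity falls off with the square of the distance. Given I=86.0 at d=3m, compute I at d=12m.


I₁d₁² = I₂d₂²
I₂ = I₁ × (d₁/d₂)²
= 86.0 × (3/12)²
= 86.0 × 9/144
= 774/144
= 5.3750

5.3750


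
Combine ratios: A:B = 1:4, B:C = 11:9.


Match B: multiply A:B by 11 → 11:44
Multiply B:C by 4 → 44:36
Combined: 11:44:36
GCD = 1
= 11:44:36

11:44:36


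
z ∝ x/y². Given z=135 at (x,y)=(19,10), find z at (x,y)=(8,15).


z = k·x/y²
Solve for k using the known point: k = z·y²/x = 135×100/19 = 13500/19 ≈ 710.5263
Now evaluate at x=8, y=15:
z = k × 8 / 225 = (13500 × 8) / (19 × 225) = 108000/4275
≈ 25.2632

25.2632


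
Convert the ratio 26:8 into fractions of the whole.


Total parts = 26 + 8 = 34
First part: 26/34 = 13/17
Second part: 8/34 = 4/17
= 13/17 and 4/17

13/17 and 4/17


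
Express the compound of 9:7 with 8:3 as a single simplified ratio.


Compound ratio = (9×8) : (7×3)
= 72:21
GCD = 3
= 24:7

24:7


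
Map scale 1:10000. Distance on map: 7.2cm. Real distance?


Real distance = map distance × scale
= 7.2cm × 10000
= 72000 cm = 720.0 m
= 0.720 km

0.720 km


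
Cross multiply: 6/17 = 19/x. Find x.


Cross multiply: 6 × x = 17 × 19
6x = 323
x = 323 / 6
= 53.83

53.83


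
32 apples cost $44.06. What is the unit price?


Unit rate = total / quantity
= 44.06 / 32
= $1.38 per unit

$1.38 per unit


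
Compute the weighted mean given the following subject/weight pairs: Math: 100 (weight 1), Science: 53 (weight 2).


Numerator = 100×1 + 53×2
= 100 + 106
= 206
Total weight = 3
Weighted avg = 206/3
= 68.67

68.67


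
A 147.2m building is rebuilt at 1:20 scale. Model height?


Model size = real / scale
= 147.2 / 20
= 7.3600 m

7.3600 m


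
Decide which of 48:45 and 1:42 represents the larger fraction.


48/45 = 1.0667
1/42 = 0.0238
1.0667 > 0.0238, so 48:45 is greater
= 48:45

48:45


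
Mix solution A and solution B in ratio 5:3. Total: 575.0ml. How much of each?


Total parts = 5 + 3 = 8
solution A: 575.0 × 5/8 = 359.4ml
solution B: 575.0 × 3/8 = 215.6ml
= 359.4ml and 215.6ml

359.4ml and 215.6ml


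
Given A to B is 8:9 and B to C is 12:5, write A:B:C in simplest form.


Match B: multiply A:B by 12 → 96:108
Multiply B:C by 9 → 108:45
Combined: 96:108:45
GCD = 3
= 32:36:15

32:36:15


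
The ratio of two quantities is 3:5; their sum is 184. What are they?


Let A = 3k, B = 5k.
3k + 5k = 184
8k = 184 → k = 184/8 = 23
A = 3×23 = 69, B = 5×23 = 115
= A = 69, B = 115

A = 69, B = 115


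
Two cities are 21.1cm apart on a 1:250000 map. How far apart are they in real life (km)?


Real distance = map distance × scale
= 21.1cm × 250000
= 5275000 cm = 52750.0 m
= 52.750 km

52.750 km


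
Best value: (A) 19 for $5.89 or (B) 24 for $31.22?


Deal A: $5.89/19 = $0.3100/unit
Deal B: $31.22/24 = $1.3008/unit
A is cheaper per unit
= Deal A

Deal A


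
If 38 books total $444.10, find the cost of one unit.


Unit rate = total / quantity
= 444.10 / 38
= $11.69 per unit

$11.69 per unit


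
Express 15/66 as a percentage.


Percentage = (part / whole) × 100
= (15 / 66) × 100
≈ 22.73%

22.73%


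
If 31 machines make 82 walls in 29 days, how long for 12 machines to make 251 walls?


Days ∝ work / workers, so d₂ = d₁ × (m₁/m₂) × (w₂/w₁)
Workers factor (inverse): 31/12 ≈ 2.5833
Work factor (direct): 251/82 ≈ 3.0610
d₂ = 29 × 31/12 × 251/82 = (29 × 31 × 251) / (12 × 82) = 225649/984
≈ 229.32 days

229.32 days


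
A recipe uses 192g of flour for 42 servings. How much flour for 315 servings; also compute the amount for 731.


Direct proportion: y/x = constant
k = 192/42 ≈ 4.5714
y at x=315: k × 315 = 192 × 315 / 42 = 60480/42 = 1440.00
y at x=731: k × 731 = 192 × 731 / 42 = 140352/42 ≈ 3341.71
= 1440.00 and 3341.71

1440.00 and 3341.71


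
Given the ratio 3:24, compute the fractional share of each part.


Total parts = 3 + 24 = 27
First part: 3/27 = 1/9
Second part: 24/27 = 8/9
= 1/9 and 8/9

1/9 and 8/9


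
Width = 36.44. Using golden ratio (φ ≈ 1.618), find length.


φ = (1 + √5) / 2 ≈ 1.618
Length = width × φ = 36.44 × 1.618 = 58.95992
≈ 58.96

58.96


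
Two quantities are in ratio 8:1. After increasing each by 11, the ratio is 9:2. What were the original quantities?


Let A = 8k, B = 1k.
(8k + 11) / (1k + 11) = 9/2
Cross-multiply: 2(8k + 11) = 9(1k + 11)
16k + 22 = 9k + 99
16k - 9k = 99 - 22
7k = 77
k = 77/7 = 11
A = 8×11 = 88, B = 1×11 = 11
= A = 88, B = 11

A = 88, B = 11


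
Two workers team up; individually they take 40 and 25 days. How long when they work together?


Rate of A = 1/40 per day
Rate of B = 1/25 per day
Combined rate = 1/40 + 1/25 = 65/1000 = 0.0650 per day
Days = 1 / combined rate = 1000/65
≈ 15.38 days

15.38 days


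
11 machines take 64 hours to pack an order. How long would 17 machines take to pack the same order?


Inverse proportion: x × y = constant
k = 11 × 64 = 704
y₂ = k / 17 = 704 / 17
= 41.41

41.41


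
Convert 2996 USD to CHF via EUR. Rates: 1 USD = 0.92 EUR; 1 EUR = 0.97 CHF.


Step 1: 2996 USD × 0.92 = 2756.32 EUR
Step 2: 2756.32 EUR × 0.97 = 2673.63 CHF
Implied rate USD→CHF = 0.92 × 0.97 = 0.8924
= 2673.63 CHF

2673.63 CHF


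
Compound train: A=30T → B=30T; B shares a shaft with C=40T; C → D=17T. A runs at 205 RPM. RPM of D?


Stage 1: RPM_B = RPM_A × t_A/t_B = 205 × 30/30 = 6150/30 = 205.00
B and C share a shaft → RPM_C = RPM_B
Stage 2: RPM_D = RPM_C × t_C/t_D = RPM_A × (t_A×t_C)/(t_B×t_D)
Overall ratio = (30×40)/(30×17) = 1200/510
RPM_D = 205 × 1200/510 = 246000/510
≈ 482.35 RPM

482.35 RPM


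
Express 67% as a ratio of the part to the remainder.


67% means 67 parts out of 100; remainder = 33
Part : remainder = 67:33
GCD = 1
= 67:33

67:33


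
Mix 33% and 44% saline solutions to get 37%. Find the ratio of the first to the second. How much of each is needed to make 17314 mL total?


Let x parts of 33% mix with y parts of 44%.
33x + 44y = 37(x + y)
33x + 44y = 37x + 37y
x(33 - 37) = y(37 - 44)
x/y = (44 - 37)/(37 - 33) = 7/4
Simplify: 7:4
Total parts = 11; one part = 17314/11 = 1574.00 mL
33% solution: 7×1574.00 = 11018.00 mL
44% solution: 4×1574.00 = 6296.00 mL
= ratio 7:4; 11018.00 mL and 6296.00 mL

ratio 7:4; 11018.00 mL and 6296.00 mL


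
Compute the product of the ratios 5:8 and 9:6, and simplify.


Compound ratio = (5×9) : (8×6)
= 45:48
GCD = 3
= 15:16

15:16


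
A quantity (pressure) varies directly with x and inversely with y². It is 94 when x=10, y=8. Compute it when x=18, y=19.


z = k·x/y²
Solve for k using the known point: k = z·y²/x = 94×64/10 = 6016/10 = 601.6000
Now evaluate at x=18, y=19:
z = k × 18 / 361 = (6016 × 18) / (10 × 361) = 108288/3610
≈ 29.9967

29.9967


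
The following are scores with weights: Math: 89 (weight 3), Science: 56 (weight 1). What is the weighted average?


Numerator = 89×3 + 56×1
= 267 + 56
= 323
Total weight = 4
Weighted avg = 323/4
= 80.75

80.75


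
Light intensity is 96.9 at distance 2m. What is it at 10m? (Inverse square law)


I₁d₁² = I₂d₂²
I₂ = I₁ × (d₁/d₂)²
= 96.9 × (2/10)²
= 96.9 × 4/100
= 387.6/100
= 3.8760

3.8760


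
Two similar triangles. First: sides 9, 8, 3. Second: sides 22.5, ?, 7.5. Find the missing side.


Scale factor = 22.5/9 = 2.5
Missing side = 8 × 2.5
= 20.0

20.0


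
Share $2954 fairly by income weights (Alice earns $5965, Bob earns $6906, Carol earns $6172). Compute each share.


Total income = 5965 + 6906 + 6172 = $19043
Alice: $2954 × 5965/19043 = $925.31
Bob: $2954 × 6906/19043 = $1071.28
Carol: $2954 × 6172/19043 = $957.42
= Alice: $925.31, Bob: $1071.28, Carol: $957.42

Alice: $925.31, Bob: $1071.28, Carol: $957.42


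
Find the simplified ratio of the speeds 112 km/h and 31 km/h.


Ratio = 112:31
GCD = 1
Simplified = 112:31
Time ratio (same distance) = 31:112
Speed ratio = 112:31

112:31


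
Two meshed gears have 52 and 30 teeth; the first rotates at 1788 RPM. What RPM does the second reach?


Gear ratio = 52:30 = 26:15
RPM_B = RPM_A × (teeth_A / teeth_B)
= 1788 × (52/30)
= 3099.2 RPM

3099.2 RPM


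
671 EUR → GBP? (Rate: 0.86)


Amount × rate = 671 × 0.86
= 577.06 GBP

577.06 GBP


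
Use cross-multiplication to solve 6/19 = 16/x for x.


Cross multiply: 6 × x = 19 × 16
6x = 304
x = 304 / 6
= 50.67

50.67


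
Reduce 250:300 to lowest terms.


GCD(250, 300) = 50
250/50 : 300/50
= 5:6

5:6


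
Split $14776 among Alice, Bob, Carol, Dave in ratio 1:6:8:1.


Total parts = 1 + 6 + 8 + 1 = 16
Alice: 14776 × 1/16 = 923.50
Bob: 14776 × 6/16 = 5541.00
Carol: 14776 × 8/16 = 7388.00
Dave: 14776 × 1/16 = 923.50
= Alice: $923.50, Bob: $5541.00, Carol: $7388.00, Dave: $923.50

Alice: $923.50, Bob: $5541.00, Carol: $7388.00, Dave: $923.50


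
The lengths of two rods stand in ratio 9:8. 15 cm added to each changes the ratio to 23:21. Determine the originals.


Let A = 9k, B = 8k.
(9k + 15) / (8k + 15) = 23/21
Cross-multiply: 21(9k + 15) = 23(8k + 15)
189k + 315 = 184k + 345
189k - 184k = 345 - 315
5k = 30
k = 30/5 = 6
A = 9×6 = 54, B = 8×6 = 48
= A = 54, B = 48

A = 54, B = 48


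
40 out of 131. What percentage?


Percentage = (part / whole) × 100
= (40 / 131) × 100
≈ 30.53%

30.53%


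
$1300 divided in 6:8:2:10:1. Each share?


Total parts = 6 + 8 + 2 + 10 + 1 = 27
Part 1: 1300 × 6/27 = 288.89
Part 2: 1300 × 8/27 = 385.19
Part 3: 1300 × 2/27 = 96.30
Part 4: 1300 × 10/27 = 481.48
Part 5: 1300 × 1/27 = 48.15
= Part 1: $288.89, Part 2: $385.19, Part 3: $96.30, Part 4: $481.48, Part 5: $48.15

Part 1: $288.89, Part 2: $385.19, Part 3: $96.30, Part 4: $481.48, Part 5: $48.15


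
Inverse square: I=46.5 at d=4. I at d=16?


I₁d₁² = I₂d₂²
I₂ = I₁ × (d₁/d₂)²
= 46.5 × (4/16)²
= 46.5 × 16/256
= 744/256
≈ 2.9063

2.9063


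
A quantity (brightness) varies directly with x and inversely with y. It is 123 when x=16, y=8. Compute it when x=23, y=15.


z = k·x/y
Solve for k using the known point: k = z·y/x = 123×8/16 = 984/16 = 61.5000
Now evaluate at x=23, y=15:
z = k × 23 / 15 = (984 × 23) / (16 × 15) = 22632/240
= 94.3000

94.3000


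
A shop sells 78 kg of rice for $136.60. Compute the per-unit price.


Unit rate = total / quantity
= 136.60 / 78
= $1.75 per unit

$1.75 per unit


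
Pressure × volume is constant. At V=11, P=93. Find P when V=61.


Inverse proportion: x × y = constant
k = 11 × 93 = 1023
y₂ = k / 61 = 1023 / 61
= 16.77

16.77


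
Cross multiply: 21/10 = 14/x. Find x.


Cross multiply: 21 × x = 10 × 14
21x = 140
x = 140 / 21
= 6.67

6.67


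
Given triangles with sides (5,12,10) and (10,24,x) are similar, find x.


Scale factor = 10/5 = 2
Missing side = 10 × 2
= 20.0

20.0


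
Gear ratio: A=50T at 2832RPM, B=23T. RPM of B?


Gear ratio = 50:23 = 50:23
RPM_B = RPM_A × (teeth_A / teeth_B)
= 2832 × (50/23)
= 6156.5 RPM

6156.5 RPM


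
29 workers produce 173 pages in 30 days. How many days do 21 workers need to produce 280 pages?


Days ∝ work / workers, so d₂ = d₁ × (m₁/m₂) × (w₂/w₁)
Workers factor (inverse): 29/21 ≈ 1.3810
Work factor (direct): 280/173 ≈ 1.6185
d₂ = 30 × 29/21 × 280/173 = (30 × 29 × 280) / (21 × 173) = 243600/3633
≈ 67.05 days

67.05 days


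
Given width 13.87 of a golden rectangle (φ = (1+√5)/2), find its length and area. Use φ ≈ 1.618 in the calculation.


φ = (1 + √5) / 2 ≈ 1.618
Length = width × φ = 13.87 × 1.618 = 22.44166
≈ 22.44
Area = width × length = 13.87 × 22.44166 = 311.2658242 ≈ 311.27
= Length: 22.44, Area: 311.27

Length: 22.44, Area: 311.27


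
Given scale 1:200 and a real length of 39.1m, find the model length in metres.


Model size = real / scale
= 39.1 / 200
= 0.1955 m

0.1955 m


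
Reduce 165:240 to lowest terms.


GCD(165, 240) = 15
165/15 : 240/15
= 11:16

11:16


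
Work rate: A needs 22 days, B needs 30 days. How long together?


Rate of A = 1/22 per day
Rate of B = 1/30 per day
Combined rate = 1/22 + 1/30 = 52/660 ≈ 0.0788 per day
Days = 1 / combined rate = 660/52
≈ 12.69 days

12.69 days


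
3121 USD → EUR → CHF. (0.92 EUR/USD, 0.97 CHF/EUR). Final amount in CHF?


Step 1: 3121 USD × 0.92 = 2871.32 EUR
Step 2: 2871.32 EUR × 0.97 = 2785.18 CHF
Implied rate USD→CHF = 0.92 × 0.97 = 0.8924
= 2785.18 CHF

2785.18 CHF


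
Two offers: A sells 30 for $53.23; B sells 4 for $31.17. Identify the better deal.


Deal A: $53.23/30 = $1.7743/unit
Deal B: $31.17/4 = $7.7925/unit
A is cheaper per unit
= Deal A

Deal A


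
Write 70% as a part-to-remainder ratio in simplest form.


70% means 70 parts out of 100; remainder = 30
Part : remainder = 70:30
GCD = 10
= 7:3

7:3


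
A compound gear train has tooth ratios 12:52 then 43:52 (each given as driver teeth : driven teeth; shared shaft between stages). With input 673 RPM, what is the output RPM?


Stage 1: RPM_B = RPM_A × t_A/t_B = 673 × 12/52 = 8076/52 ≈ 155.31
B and C share a shaft → RPM_C = RPM_B
Stage 2: RPM_D = RPM_C × t_C/t_D = RPM_A × (t_A×t_C)/(t_B×t_D)
Overall ratio = (12×43)/(52×52) = 516/2704
RPM_D = 673 × 516/2704 = 347268/2704
≈ 128.43 RPM

128.43 RPM
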